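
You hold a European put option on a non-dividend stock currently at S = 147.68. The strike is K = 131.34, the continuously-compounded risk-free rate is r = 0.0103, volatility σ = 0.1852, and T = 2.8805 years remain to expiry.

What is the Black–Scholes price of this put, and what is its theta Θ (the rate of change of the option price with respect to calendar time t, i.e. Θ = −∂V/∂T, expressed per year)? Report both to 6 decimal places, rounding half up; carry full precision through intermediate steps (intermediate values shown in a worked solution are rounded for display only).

price = 8.917345
Θ = -2.148164

σ√T = 0.1852·√2.8805 = 0.314322
d₁ = (ln(S/K) + (r+σ²/2)T) / (σ√T) = (ln(147.68/131.34) + (0.0103+0.1852²/2)·2.8805) / 0.314322 = (0.117258 + 0.079068) / 0.314322 = 0.624604
d₂ = d₁ − σ√T = 0.624604 − 0.314322 = 0.310282
e^{−rT} = e^{−0.0103·2.8805} = 0.970767
N(−d₁) = 0.266116,  N(−d₂) = 0.378173
Put price V = K·e^{−rT}·N(−d₂) − S·N(−d₁) = 48.217299 − 39.299954 = 8.917345
φ(d₁) = (1/√(2π))·e^{−d₁²/2} = 0.328242
Θ = −S·φ(d₁)·σ/(2√T) + r·K·e^{−rT}·N(−d₂) = −2.644802 + 0.496638 = -2.148164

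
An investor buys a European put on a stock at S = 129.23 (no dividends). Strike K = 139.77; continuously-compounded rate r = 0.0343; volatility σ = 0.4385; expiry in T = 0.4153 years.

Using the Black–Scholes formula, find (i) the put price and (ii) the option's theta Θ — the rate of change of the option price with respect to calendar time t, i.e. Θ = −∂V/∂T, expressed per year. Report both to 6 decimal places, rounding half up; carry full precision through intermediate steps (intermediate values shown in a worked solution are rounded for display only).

σ√T = 0.4385·√0.4153 = 0.282586
d₁ = (ln(S/K) + (r+σ²/2)T) / (σ√T) = (ln(129.23/139.77) + (0.0343+0.4385²/2)·0.4153) / 0.282586 = (-0.078404 + 0.054172) / 0.282586 = -0.085752
d₂ = d₁ − σ√T = -0.085752 − 0.282586 = -0.368338
e^{−rT} = e^{−0.0343·0.4153} = 0.985856
N(−d₁) = 0.534168,  N(−d₂) = 0.643689
Put price V = K·e^{−rT}·N(−d₂) − S·N(−d₁) = 88.695956 − 69.030548 = 19.665407
φ(d₁) = (1/√(2π))·e^{−d₁²/2} = 0.397478
Θ = −S·φ(d₁)·σ/(2√T) + r·K·e^{−rT}·N(−d₂) = −17.475728 + 3.042271 = -14.433457

price = 19.665407
Θ = -14.433457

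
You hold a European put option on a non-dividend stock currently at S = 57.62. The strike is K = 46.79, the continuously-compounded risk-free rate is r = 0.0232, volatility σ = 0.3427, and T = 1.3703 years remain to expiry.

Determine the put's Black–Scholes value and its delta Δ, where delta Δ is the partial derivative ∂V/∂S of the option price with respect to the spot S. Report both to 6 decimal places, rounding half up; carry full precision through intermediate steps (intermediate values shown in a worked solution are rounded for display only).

σ√T = 0.3427·√1.3703 = 0.401164
d₁ = (ln(S/K) + (r+σ²/2)T) / (σ√T) = (ln(57.62/46.79) + (0.0232+0.3427²/2)·1.3703) / 0.401164 = (0.208200 + 0.112257) / 0.401164 = 0.798819
d₂ = d₁ − σ√T = 0.798819 − 0.401164 = 0.397655
e^{−rT} = e^{−0.0232·1.3703} = 0.968709
N(−d₁) = 0.212198,  N(−d₂) = 0.345442
Put price V = K·e^{−rT}·N(−d₂) − S·N(−d₁) = 15.657478 − 12.226829 = 3.430649
Δ = −N(−d₁) = -0.212198

price = 3.430649
Δ = -0.212198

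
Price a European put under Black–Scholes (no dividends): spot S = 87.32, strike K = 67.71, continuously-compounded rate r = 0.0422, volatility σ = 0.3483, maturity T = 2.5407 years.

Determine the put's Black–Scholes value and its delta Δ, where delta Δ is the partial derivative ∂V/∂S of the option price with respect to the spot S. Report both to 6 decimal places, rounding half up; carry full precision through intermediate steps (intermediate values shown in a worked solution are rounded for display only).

σ√T = 0.3483·√2.5407 = 0.555175
d₁ = (ln(S/K) + (r+σ²/2)T) / (σ√T) = (ln(87.32/67.71) + (0.0422+0.3483²/2)·2.5407) / 0.555175 = (0.254346 + 0.261327) / 0.555175 = 0.928847
d₂ = d₁ − σ√T = 0.928847 − 0.555175 = 0.373672
e^{−rT} = e^{−0.0422·2.5407} = 0.898330
N(−d₁) = 0.176484,  N(−d₂) = 0.354324
Put price V = K·e^{−rT}·N(−d₂) − S·N(−d₁) = 21.552106 − 15.410597 = 6.141509
Δ = −N(−d₁) = -0.176484

price = 6.141509
Δ = -0.176484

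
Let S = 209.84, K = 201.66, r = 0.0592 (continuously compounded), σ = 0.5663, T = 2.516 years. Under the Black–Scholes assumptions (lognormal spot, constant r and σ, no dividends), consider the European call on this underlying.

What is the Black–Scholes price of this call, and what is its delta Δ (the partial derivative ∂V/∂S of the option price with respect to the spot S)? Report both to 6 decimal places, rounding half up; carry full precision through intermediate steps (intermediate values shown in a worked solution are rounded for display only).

σ√T = 0.5663·√2.516 = 0.898260
d₁ = (ln(S/K) + (r+σ²/2)T) / (σ√T) = (ln(209.84/201.66) + (0.0592+0.5663²/2)·2.516) / 0.898260 = (0.039762 + 0.552382) / 0.898260 = 0.659213
d₂ = d₁ − σ√T = 0.659213 − 0.898260 = -0.239046
e^{−rT} = e^{−0.0592·2.516} = 0.861615
N(d₁) = 0.745121,  N(d₂) = 0.405535
Call price V = S·N(d₁) − K·e^{−rT}·N(d₂) = 156.356099 − 70.462968 = 85.893131
Δ = N(d₁) = 0.745121

price = 85.893131
Δ = 0.745121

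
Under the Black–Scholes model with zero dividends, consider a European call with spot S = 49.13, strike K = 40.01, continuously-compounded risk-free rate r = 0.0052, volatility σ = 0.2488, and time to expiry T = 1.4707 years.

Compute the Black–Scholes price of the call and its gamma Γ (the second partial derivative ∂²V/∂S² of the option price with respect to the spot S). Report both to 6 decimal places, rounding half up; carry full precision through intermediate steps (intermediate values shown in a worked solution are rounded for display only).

price = 11.297808
Γ = 0.018645

σ√T = 0.2488·√1.4707 = 0.301726
d₁ = (ln(S/K) + (r+σ²/2)T) / (σ√T) = (ln(49.13/40.01) + (0.0052+0.2488²/2)·1.4707) / 0.301726 = (0.205340 + 0.053167) / 0.301726 = 0.856762
d₂ = d₁ − σ√T = 0.856762 − 0.301726 = 0.555037
e^{−rT} = e^{−0.0052·1.4707} = 0.992382
N(d₁) = 0.804212,  N(d₂) = 0.710565
Call price V = S·N(d₁) − K·e^{−rT}·N(d₂) = 39.510930 − 28.213122 = 11.297808
φ(d₁) = (1/√(2π))·e^{−d₁²/2} = 0.276385
Γ = φ(d₁) / (S·σ·√T) = 0.018645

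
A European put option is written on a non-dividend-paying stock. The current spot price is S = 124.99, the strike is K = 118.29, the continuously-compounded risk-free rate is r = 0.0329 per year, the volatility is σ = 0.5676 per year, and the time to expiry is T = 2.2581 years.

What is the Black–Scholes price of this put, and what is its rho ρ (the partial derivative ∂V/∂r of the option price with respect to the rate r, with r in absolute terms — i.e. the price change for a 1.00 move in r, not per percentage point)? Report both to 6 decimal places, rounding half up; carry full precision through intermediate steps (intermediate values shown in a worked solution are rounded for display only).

σ√T = 0.5676·√2.2581 = 0.852931
d₁ = (ln(S/K) + (r+σ²/2)T) / (σ√T) = (ln(124.99/118.29) + (0.0329+0.5676²/2)·2.2581) / 0.852931 = (0.055094 + 0.438037) / 0.852931 = 0.578161
d₂ = d₁ − σ√T = 0.578161 − 0.852931 = -0.274770
e^{−rT} = e^{−0.0329·2.2581} = 0.928401
N(−d₁) = 0.281578,  N(−d₂) = 0.608253
Put price V = K·e^{−rT}·N(−d₂) − S·N(−d₁) = 66.798736 − 35.194387 = 31.604350
ρ = −K·T·e^{−rT}·N(−d₂) = -150.838227

price = 31.604350
ρ = -150.838227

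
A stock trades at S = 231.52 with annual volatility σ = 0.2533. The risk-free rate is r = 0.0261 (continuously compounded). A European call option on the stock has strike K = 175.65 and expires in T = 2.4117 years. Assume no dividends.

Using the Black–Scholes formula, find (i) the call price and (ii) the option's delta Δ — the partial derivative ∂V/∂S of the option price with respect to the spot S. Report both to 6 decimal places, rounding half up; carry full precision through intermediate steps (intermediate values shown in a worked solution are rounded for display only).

price = 74.760640
Δ = 0.855149

σ√T = 0.2533·√2.4117 = 0.393366
d₁ = (ln(S/K) + (r+σ²/2)T) / (σ√T) = (ln(231.52/175.65) + (0.0261+0.2533²/2)·2.4117) / 0.393366 = (0.276173 + 0.140314) / 0.393366 = 1.058776
d₂ = d₁ − σ√T = 1.058776 − 0.393366 = 0.665410
e^{−rT} = e^{−0.0261·2.4117} = 0.938995
N(d₁) = 0.855149,  N(d₂) = 0.747106
Call price V = S·N(d₁) − K·e^{−rT}·N(d₂) = 197.984142 − 123.223502 = 74.760640
Δ = N(d₁) = 0.855149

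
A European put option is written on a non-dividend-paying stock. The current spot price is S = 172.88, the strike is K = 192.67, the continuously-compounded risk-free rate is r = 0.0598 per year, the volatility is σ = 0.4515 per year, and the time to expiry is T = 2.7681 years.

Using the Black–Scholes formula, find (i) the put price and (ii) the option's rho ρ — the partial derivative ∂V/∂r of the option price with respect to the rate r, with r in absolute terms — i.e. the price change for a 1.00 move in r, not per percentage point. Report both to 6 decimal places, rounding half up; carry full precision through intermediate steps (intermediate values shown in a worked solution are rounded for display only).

price = 44.544298
ρ = -279.191182

σ√T = 0.4515·√2.7681 = 0.751188
d₁ = (ln(S/K) + (r+σ²/2)T) / (σ√T) = (ln(172.88/192.67) + (0.0598+0.4515²/2)·2.7681) / 0.751188 = (-0.108381 + 0.447674) / 0.751188 = 0.451675
d₂ = d₁ − σ√T = 0.451675 − 0.751188 = -0.299513
e^{−rT} = e^{−0.0598·2.7681} = 0.847442
N(−d₁) = 0.325752,  N(−d₂) = 0.617726
Put price V = K·e^{−rT}·N(−d₂) − S·N(−d₁) = 100.860223 − 56.315924 = 44.544298
ρ = −K·T·e^{−rT}·N(−d₂) = -279.191182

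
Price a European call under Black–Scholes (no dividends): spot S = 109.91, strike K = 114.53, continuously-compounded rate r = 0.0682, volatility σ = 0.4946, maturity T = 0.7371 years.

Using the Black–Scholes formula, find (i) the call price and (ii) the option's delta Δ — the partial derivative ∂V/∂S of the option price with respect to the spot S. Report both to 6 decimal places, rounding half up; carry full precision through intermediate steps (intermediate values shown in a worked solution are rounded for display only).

σ√T = 0.4946·√0.7371 = 0.424636
d₁ = (ln(S/K) + (r+σ²/2)T) / (σ√T) = (ln(109.91/114.53) + (0.0682+0.4946²/2)·0.7371) / 0.424636 = (-0.041175 + 0.140428) / 0.424636 = 0.233737
d₂ = d₁ − σ√T = 0.233737 − 0.424636 = -0.190899
e^{−rT} = e^{−0.0682·0.7371} = 0.950972
N(d₁) = 0.592405,  N(d₂) = 0.424302
Call price V = S·N(d₁) − K·e^{−rT}·N(d₂) = 65.111288 − 46.212825 = 18.898464
Δ = N(d₁) = 0.592405

price = 18.898464
Δ = 0.592405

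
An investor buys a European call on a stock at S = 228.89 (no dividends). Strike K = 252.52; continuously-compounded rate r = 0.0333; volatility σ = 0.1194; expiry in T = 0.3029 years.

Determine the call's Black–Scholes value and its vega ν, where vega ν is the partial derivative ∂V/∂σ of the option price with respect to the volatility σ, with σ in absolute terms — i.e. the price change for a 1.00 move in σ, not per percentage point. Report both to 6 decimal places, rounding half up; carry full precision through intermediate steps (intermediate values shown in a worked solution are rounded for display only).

price = 0.654371
ν = 21.342438

σ√T = 0.1194·√0.3029 = 0.065713
d₁ = (ln(S/K) + (r+σ²/2)T) / (σ√T) = (ln(228.89/252.52) + (0.0333+0.1194²/2)·0.3029) / 0.065713 = (-0.098249 + 0.012246) / 0.065713 = -1.308762
d₂ = d₁ − σ√T = -1.308762 − 0.065713 = -1.374476
e^{−rT} = e^{−0.0333·0.3029} = 0.989964
N(d₁) = 0.095307,  N(d₂) = 0.084647
Call price V = S·N(d₁) − K·e^{−rT}·N(d₂) = 21.814924 − 21.160553 = 0.654371
φ(d₁) = (1/√(2π))·e^{−d₁²/2} = 0.169421
ν = S·φ(d₁)·√T = 21.342438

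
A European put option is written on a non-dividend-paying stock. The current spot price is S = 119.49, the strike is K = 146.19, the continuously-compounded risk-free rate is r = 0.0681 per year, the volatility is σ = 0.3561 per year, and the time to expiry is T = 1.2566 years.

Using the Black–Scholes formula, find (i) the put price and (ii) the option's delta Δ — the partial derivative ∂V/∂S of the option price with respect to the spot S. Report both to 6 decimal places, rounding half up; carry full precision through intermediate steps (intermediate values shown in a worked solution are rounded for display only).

σ√T = 0.3561·√1.2566 = 0.399182
d₁ = (ln(S/K) + (r+σ²/2)T) / (σ√T) = (ln(119.49/146.19) + (0.0681+0.3561²/2)·1.2566) / 0.399182 = (-0.201674 + 0.165247) / 0.399182 = -0.091254
d₂ = d₁ − σ√T = -0.091254 − 0.399182 = -0.490436
e^{−rT} = e^{−0.0681·1.2566} = 0.917985
N(−d₁) = 0.536355,  N(−d₂) = 0.688087
Put price V = K·e^{−rT}·N(−d₂) − S·N(−d₁) = 92.341444 − 64.089026 = 28.252417
Δ = −N(−d₁) = -0.536355

price = 28.252417
Δ = -0.536355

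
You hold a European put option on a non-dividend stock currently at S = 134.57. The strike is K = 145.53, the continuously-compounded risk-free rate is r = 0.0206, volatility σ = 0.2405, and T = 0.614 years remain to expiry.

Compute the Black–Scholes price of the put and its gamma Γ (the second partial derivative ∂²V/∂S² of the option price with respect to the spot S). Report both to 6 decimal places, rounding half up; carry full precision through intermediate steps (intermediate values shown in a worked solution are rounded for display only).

price = 15.635658
Γ = 0.015231

σ√T = 0.2405·√0.614 = 0.188451
d₁ = (ln(S/K) + (r+σ²/2)T) / (σ√T) = (ln(134.57/145.53) + (0.0206+0.2405²/2)·0.614) / 0.188451 = (-0.078298 + 0.030405) / 0.188451 = -0.254137
d₂ = d₁ − σ√T = -0.254137 − 0.188451 = -0.442588
e^{−rT} = e^{−0.0206·0.614} = 0.987431
N(−d₁) = 0.600305,  N(−d₂) = 0.670968
Put price V = K·e^{−rT}·N(−d₂) − S·N(−d₁) = 96.418700 − 80.783041 = 15.635658
φ(d₁) = (1/√(2π))·e^{−d₁²/2} = 0.386265
Γ = φ(d₁) / (S·σ·√T) = 0.015231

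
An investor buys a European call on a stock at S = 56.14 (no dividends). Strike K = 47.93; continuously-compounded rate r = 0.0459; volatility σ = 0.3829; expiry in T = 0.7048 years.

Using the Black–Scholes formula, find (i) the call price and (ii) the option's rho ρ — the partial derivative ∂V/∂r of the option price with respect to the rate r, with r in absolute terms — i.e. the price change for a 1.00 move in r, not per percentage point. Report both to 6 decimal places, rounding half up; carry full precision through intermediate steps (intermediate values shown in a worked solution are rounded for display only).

price = 12.517809
ρ = 21.816103

σ√T = 0.3829·√0.7048 = 0.321454
d₁ = (ln(S/K) + (r+σ²/2)T) / (σ√T) = (ln(56.14/47.93) + (0.0459+0.3829²/2)·0.7048) / 0.321454 = (0.158107 + 0.084017) / 0.321454 = 0.753214
d₂ = d₁ − σ√T = 0.753214 − 0.321454 = 0.431761
e^{−rT} = e^{−0.0459·0.7048} = 0.968167
N(d₁) = 0.774339,  N(d₂) = 0.667042
Call price V = S·N(d₁) − K·e^{−rT}·N(d₂) = 43.471417 − 30.953608 = 12.517809
ρ = K·T·e^{−rT}·N(d₂) = 21.816103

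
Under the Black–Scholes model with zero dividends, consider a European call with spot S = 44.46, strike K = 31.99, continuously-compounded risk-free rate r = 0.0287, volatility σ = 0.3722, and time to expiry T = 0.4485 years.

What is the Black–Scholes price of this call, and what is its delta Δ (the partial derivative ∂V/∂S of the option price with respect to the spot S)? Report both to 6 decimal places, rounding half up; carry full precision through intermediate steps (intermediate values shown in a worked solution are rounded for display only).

σ√T = 0.3722·√0.4485 = 0.249263
d₁ = (ln(S/K) + (r+σ²/2)T) / (σ√T) = (ln(44.46/31.99) + (0.0287+0.3722²/2)·0.4485) / 0.249263 = (0.329167 + 0.043938) / 0.249263 = 1.496831
d₂ = d₁ − σ√T = 1.496831 − 0.249263 = 1.247569
e^{−rT} = e^{−0.0287·0.4485} = 0.987211
N(d₁) = 0.932781,  N(d₂) = 0.893905
Call price V = S·N(d₁) − K·e^{−rT}·N(d₂) = 41.471463 − 28.230307 = 13.241155
Δ = N(d₁) = 0.932781

price = 13.241155
Δ = 0.932781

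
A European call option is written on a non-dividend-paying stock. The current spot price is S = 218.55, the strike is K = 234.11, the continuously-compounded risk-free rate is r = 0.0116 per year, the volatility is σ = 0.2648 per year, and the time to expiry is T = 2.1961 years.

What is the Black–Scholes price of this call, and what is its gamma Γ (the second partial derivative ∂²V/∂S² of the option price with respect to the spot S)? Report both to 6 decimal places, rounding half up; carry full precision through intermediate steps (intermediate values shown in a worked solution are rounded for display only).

price = 30.120911
Γ = 0.004635

σ√T = 0.2648·√2.1961 = 0.392414
d₁ = (ln(S/K) + (r+σ²/2)T) / (σ√T) = (ln(218.55/234.11) + (0.0116+0.2648²/2)·2.1961) / 0.392414 = (-0.068776 + 0.102469) / 0.392414 = 0.085860
d₂ = d₁ − σ√T = 0.085860 − 0.392414 = -0.306553
e^{−rT} = e^{−0.0116·2.1961} = 0.974847
N(d₁) = 0.534211,  N(d₂) = 0.379592
Call price V = S·N(d₁) − K·e^{−rT}·N(d₂) = 116.751862 − 86.630951 = 30.120911
φ(d₁) = (1/√(2π))·e^{−d₁²/2} = 0.397474
Γ = φ(d₁) / (S·σ·√T) = 0.004635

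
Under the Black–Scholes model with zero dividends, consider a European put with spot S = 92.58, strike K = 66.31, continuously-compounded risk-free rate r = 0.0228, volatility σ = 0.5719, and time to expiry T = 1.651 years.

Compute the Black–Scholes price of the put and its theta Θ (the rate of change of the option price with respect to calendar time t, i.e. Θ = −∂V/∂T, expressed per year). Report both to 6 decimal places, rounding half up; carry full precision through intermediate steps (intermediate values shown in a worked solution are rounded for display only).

σ√T = 0.5719·√1.651 = 0.734841
d₁ = (ln(S/K) + (r+σ²/2)T) / (σ√T) = (ln(92.58/66.31) + (0.0228+0.5719²/2)·1.651) / 0.734841 = (0.333732 + 0.307639) / 0.734841 = 0.872802
d₂ = d₁ − σ√T = 0.872802 − 0.734841 = 0.137961
e^{−rT} = e^{−0.0228·1.651} = 0.963057
N(−d₁) = 0.191385,  N(−d₂) = 0.445136
Put price V = K·e^{−rT}·N(−d₂) − S·N(−d₁) = 28.426502 − 17.718466 = 10.708036
φ(d₁) = (1/√(2π))·e^{−d₁²/2} = 0.272578
Θ = −S·φ(d₁)·σ/(2√T) + r·K·e^{−rT}·N(−d₂) = −5.615968 + 0.648124 = -4.967843

price = 10.708036
Θ = -4.967843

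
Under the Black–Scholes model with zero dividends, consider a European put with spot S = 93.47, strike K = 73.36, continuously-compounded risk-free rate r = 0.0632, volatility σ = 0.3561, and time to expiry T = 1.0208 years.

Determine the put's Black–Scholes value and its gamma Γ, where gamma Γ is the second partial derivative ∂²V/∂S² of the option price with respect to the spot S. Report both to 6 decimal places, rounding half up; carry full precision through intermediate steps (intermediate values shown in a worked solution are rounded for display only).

price = 3.126563
Γ = 0.006961

σ√T = 0.3561·√1.0208 = 0.359784
d₁ = (ln(S/K) + (r+σ²/2)T) / (σ√T) = (ln(93.47/73.36) + (0.0632+0.3561²/2)·1.0208) / 0.359784 = (0.242262 + 0.129237) / 0.359784 = 1.032559
d₂ = d₁ − σ√T = 1.032559 − 0.359784 = 0.672775
e^{−rT} = e^{−0.0632·1.0208} = 0.937522
N(−d₁) = 0.150905,  N(−d₂) = 0.250545
Put price V = K·e^{−rT}·N(−d₂) − S·N(−d₁) = 17.231665 − 14.105102 = 3.126563
φ(d₁) = (1/√(2π))·e^{−d₁²/2} = 0.234095
Γ = φ(d₁) / (S·σ·√T) = 0.006961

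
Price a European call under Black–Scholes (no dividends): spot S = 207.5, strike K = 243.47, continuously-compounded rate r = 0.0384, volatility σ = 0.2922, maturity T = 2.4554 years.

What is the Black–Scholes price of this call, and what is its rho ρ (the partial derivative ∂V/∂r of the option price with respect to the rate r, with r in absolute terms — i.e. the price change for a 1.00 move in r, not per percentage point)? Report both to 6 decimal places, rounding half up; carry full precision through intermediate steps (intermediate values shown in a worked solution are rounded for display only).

price = 32.206616
ρ = 193.069027

σ√T = 0.2922·√2.4554 = 0.457869
d₁ = (ln(S/K) + (r+σ²/2)T) / (σ√T) = (ln(207.5/243.47) + (0.0384+0.2922²/2)·2.4554) / 0.457869 = (-0.159862 + 0.199109) / 0.457869 = 0.085717
d₂ = d₁ − σ√T = 0.085717 − 0.457869 = -0.372152
e^{−rT} = e^{−0.0384·2.4554} = 0.910021
N(d₁) = 0.534154,  N(d₂) = 0.354890
Call price V = S·N(d₁) − K·e^{−rT}·N(d₂) = 110.836993 − 78.630377 = 32.206616
ρ = K·T·e^{−rT}·N(d₂) = 193.069027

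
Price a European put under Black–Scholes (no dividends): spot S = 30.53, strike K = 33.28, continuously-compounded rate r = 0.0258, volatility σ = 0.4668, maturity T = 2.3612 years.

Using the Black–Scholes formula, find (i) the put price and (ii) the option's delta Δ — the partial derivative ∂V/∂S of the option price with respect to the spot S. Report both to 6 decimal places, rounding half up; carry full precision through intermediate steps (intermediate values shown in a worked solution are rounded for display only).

price = 9.059133
Δ = -0.373220

σ√T = 0.4668·√2.3612 = 0.717294
d₁ = (ln(S/K) + (r+σ²/2)T) / (σ√T) = (ln(30.53/33.28) + (0.0258+0.4668²/2)·2.3612) / 0.717294 = (-0.086247 + 0.318174) / 0.717294 = 0.323337
d₂ = d₁ − σ√T = 0.323337 − 0.717294 = -0.393957
e^{−rT} = e^{−0.0258·2.3612} = 0.940899
N(−d₁) = 0.373220,  N(−d₂) = 0.653194
Put price V = K·e^{−rT}·N(−d₂) − S·N(−d₁) = 20.453543 − 11.394410 = 9.059133
Δ = −N(−d₁) = -0.373220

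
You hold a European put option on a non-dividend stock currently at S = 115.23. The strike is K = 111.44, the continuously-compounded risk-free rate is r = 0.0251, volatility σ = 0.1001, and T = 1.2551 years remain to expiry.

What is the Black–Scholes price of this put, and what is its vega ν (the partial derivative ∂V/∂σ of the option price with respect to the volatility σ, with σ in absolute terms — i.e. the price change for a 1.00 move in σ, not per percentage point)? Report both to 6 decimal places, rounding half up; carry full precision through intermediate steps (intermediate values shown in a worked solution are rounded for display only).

price = 2.180636
ν = 42.091736

σ√T = 0.1001·√1.2551 = 0.112143
d₁ = (ln(S/K) + (r+σ²/2)T) / (σ√T) = (ln(115.23/111.44) + (0.0251+0.1001²/2)·1.2551) / 0.112143 = (0.033444 + 0.037791) / 0.112143 = 0.635213
d₂ = d₁ − σ√T = 0.635213 − 0.112143 = 0.523070
e^{−rT} = e^{−0.0251·1.2551} = 0.968988
N(−d₁) = 0.262645,  N(−d₂) = 0.300463
Put price V = K·e^{−rT}·N(−d₂) − S·N(−d₁) = 32.445190 − 30.264554 = 2.180636
φ(d₁) = (1/√(2π))·e^{−d₁²/2} = 0.326056
ν = S·φ(d₁)·√T = 42.091736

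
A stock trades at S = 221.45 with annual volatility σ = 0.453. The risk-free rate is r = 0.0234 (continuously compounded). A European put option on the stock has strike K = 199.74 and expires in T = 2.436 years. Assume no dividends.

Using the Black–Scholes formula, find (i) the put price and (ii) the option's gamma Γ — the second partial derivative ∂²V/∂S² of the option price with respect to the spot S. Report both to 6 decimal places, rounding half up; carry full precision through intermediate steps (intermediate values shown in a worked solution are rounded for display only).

price = 41.654103
Γ = 0.002153

σ√T = 0.453·√2.436 = 0.707028
d₁ = (ln(S/K) + (r+σ²/2)T) / (σ√T) = (ln(221.45/199.74) + (0.0234+0.453²/2)·2.436) / 0.707028 = (0.103180 + 0.306947) / 0.707028 = 0.580072
d₂ = d₁ − σ√T = 0.580072 − 0.707028 = -0.126957
e^{−rT} = e^{−0.0234·2.436} = 0.944592
N(−d₁) = 0.280933,  N(−d₂) = 0.550513
Put price V = K·e^{−rT}·N(−d₂) − S·N(−d₁) = 103.866733 − 62.212630 = 41.654103
φ(d₁) = (1/√(2π))·e^{−d₁²/2} = 0.337166
Γ = φ(d₁) / (S·σ·√T) = 0.002153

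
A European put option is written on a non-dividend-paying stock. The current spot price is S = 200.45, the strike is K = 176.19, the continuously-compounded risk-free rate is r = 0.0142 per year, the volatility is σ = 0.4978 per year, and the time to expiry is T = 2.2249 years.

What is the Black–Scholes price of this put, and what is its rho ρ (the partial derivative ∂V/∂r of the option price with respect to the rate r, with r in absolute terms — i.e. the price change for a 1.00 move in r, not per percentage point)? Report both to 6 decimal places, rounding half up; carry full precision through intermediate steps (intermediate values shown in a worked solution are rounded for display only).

σ√T = 0.4978·√2.2249 = 0.742523
d₁ = (ln(S/K) + (r+σ²/2)T) / (σ√T) = (ln(200.45/176.19) + (0.0142+0.4978²/2)·2.2249) / 0.742523 = (0.129002 + 0.307264) / 0.742523 = 0.587545
d₂ = d₁ − σ√T = 0.587545 − 0.742523 = -0.154978
e^{−rT} = e^{−0.0142·2.2249} = 0.968900
N(−d₁) = 0.278419,  N(−d₂) = 0.561581
Put price V = K·e^{−rT}·N(−d₂) − S·N(−d₁) = 95.867762 − 55.809058 = 40.058704
ρ = −K·T·e^{−rT}·N(−d₂) = -213.296183

price = 40.058704
ρ = -213.296183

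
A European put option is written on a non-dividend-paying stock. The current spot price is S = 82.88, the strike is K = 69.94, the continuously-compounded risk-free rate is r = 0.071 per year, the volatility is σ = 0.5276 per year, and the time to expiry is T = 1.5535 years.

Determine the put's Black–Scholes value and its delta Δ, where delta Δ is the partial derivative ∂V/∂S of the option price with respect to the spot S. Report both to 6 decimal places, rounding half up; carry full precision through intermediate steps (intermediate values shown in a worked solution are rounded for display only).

price = 10.229600
Δ = -0.225222

σ√T = 0.5276·√1.5535 = 0.657598
d₁ = (ln(S/K) + (r+σ²/2)T) / (σ√T) = (ln(82.88/69.94) + (0.071+0.5276²/2)·1.5535) / 0.657598 = (0.169756 + 0.326516) / 0.657598 = 0.754674
d₂ = d₁ − σ√T = 0.754674 − 0.657598 = 0.097076
e^{−rT} = e^{−0.071·1.5535} = 0.895567
N(−d₁) = 0.225222,  N(−d₂) = 0.461333
Put price V = K·e^{−rT}·N(−d₂) − S·N(−d₁) = 28.896024 − 18.666424 = 10.229600
Δ = −N(−d₁) = -0.225222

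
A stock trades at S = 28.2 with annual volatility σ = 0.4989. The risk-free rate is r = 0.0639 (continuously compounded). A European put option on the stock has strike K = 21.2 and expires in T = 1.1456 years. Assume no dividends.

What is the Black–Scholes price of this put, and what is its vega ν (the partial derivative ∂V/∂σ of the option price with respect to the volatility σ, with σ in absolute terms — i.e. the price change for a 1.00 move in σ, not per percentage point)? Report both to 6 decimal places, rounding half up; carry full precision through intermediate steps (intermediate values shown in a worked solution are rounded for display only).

price = 1.850057
ν = 7.752736

σ√T = 0.4989·√1.1456 = 0.533986
d₁ = (ln(S/K) + (r+σ²/2)T) / (σ√T) = (ln(28.2/21.2) + (0.0639+0.4989²/2)·1.1456) / 0.533986 = (0.285321 + 0.215774) / 0.533986 = 0.938405
d₂ = d₁ − σ√T = 0.938405 − 0.533986 = 0.404419
e^{−rT} = e^{−0.0639·1.1456} = 0.929411
N(−d₁) = 0.174018,  N(−d₂) = 0.342952
Put price V = K·e^{−rT}·N(−d₂) − S·N(−d₁) = 6.757370 − 4.907313 = 1.850057
φ(d₁) = (1/√(2π))·e^{−d₁²/2} = 0.256856
ν = S·φ(d₁)·√T = 7.752736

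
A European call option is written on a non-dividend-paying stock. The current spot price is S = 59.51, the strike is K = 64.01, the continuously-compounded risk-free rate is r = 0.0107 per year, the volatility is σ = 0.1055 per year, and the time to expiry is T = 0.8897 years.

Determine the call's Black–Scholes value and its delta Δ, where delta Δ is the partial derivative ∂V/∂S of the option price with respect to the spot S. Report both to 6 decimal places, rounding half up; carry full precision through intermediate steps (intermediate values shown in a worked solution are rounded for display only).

σ√T = 0.1055·√0.8897 = 0.099512
d₁ = (ln(S/K) + (r+σ²/2)T) / (σ√T) = (ln(59.51/64.01) + (0.0107+0.1055²/2)·0.8897) / 0.099512 = (-0.072895 + 0.014471) / 0.099512 = -0.587105
d₂ = d₁ − σ√T = -0.587105 − 0.099512 = -0.686617
e^{−rT} = e^{−0.0107·0.8897} = 0.990525
N(d₁) = 0.278566,  N(d₂) = 0.246162
Call price V = S·N(d₁) − K·e^{−rT}·N(d₂) = 16.577490 − 15.607540 = 0.969949
Δ = N(d₁) = 0.278566

price = 0.969949
Δ = 0.278566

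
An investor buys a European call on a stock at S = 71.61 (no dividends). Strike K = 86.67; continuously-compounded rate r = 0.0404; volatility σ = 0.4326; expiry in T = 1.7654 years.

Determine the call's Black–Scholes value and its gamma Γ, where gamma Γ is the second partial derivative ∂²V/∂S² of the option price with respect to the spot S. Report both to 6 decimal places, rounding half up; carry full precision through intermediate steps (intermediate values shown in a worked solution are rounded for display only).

σ√T = 0.4326·√1.7654 = 0.574789
d₁ = (ln(S/K) + (r+σ²/2)T) / (σ√T) = (ln(71.61/86.67) + (0.0404+0.4326²/2)·1.7654) / 0.574789 = (-0.190873 + 0.236513) / 0.574789 = 0.079403
d₂ = d₁ − σ√T = 0.079403 − 0.574789 = -0.495385
e^{−rT} = e^{−0.0404·1.7654} = 0.931162
N(d₁) = 0.531644,  N(d₂) = 0.310164
Call price V = S·N(d₁) − K·e^{−rT}·N(d₂) = 38.071027 − 25.031417 = 13.039610
φ(d₁) = (1/√(2π))·e^{−d₁²/2} = 0.397687
Γ = φ(d₁) / (S·σ·√T) = 0.009662

price = 13.039610
Γ = 0.009662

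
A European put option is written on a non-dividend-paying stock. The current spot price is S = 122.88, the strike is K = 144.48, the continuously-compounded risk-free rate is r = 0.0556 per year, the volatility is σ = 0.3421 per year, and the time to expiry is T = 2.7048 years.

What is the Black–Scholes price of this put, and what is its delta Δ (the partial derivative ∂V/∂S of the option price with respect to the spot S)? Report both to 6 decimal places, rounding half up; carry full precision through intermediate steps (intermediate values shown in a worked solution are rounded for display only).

price = 28.098785
Δ = -0.397126

σ√T = 0.3421·√2.7048 = 0.562627
d₁ = (ln(S/K) + (r+σ²/2)T) / (σ√T) = (ln(122.88/144.48) + (0.0556+0.3421²/2)·2.7048) / 0.562627 = (-0.161933 + 0.308662) / 0.562627 = 0.260792
d₂ = d₁ − σ√T = 0.260792 − 0.562627 = -0.301835
e^{−rT} = e^{−0.0556·2.7048} = 0.860375
N(−d₁) = 0.397126,  N(−d₂) = 0.618611
Put price V = K·e^{−rT}·N(−d₂) − S·N(−d₁) = 76.897681 − 48.798895 = 28.098785
Δ = −N(−d₁) = -0.397126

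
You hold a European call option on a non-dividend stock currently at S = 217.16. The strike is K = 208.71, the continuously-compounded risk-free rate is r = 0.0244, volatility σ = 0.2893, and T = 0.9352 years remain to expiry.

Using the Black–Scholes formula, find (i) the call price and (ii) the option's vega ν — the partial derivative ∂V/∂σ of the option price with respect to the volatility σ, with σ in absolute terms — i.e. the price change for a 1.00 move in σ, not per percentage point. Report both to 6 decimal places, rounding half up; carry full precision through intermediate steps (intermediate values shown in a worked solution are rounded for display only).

price = 30.584476
ν = 78.429599

σ√T = 0.2893·√0.9352 = 0.279770
d₁ = (ln(S/K) + (r+σ²/2)T) / (σ√T) = (ln(217.16/208.71) + (0.0244+0.2893²/2)·0.9352) / 0.279770 = (0.039689 + 0.061954) / 0.279770 = 0.363310
d₂ = d₁ − σ√T = 0.363310 − 0.279770 = 0.083540
e^{−rT} = e^{−0.0244·0.9352} = 0.977440
N(d₁) = 0.641813,  N(d₂) = 0.533289
Call price V = S·N(d₁) − K·e^{−rT}·N(d₂) = 139.376177 − 108.791700 = 30.584476
φ(d₁) = (1/√(2π))·e^{−d₁²/2} = 0.373463
ν = S·φ(d₁)·√T = 78.429599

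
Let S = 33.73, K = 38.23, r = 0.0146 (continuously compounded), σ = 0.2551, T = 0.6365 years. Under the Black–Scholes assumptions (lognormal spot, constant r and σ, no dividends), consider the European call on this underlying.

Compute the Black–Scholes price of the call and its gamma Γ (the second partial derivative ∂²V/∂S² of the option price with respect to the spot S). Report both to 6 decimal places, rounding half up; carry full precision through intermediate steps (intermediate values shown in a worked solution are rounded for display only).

price = 1.285107
Γ = 0.052089

σ√T = 0.2551·√0.6365 = 0.203521
d₁ = (ln(S/K) + (r+σ²/2)T) / (σ√T) = (ln(33.73/38.23) + (0.0146+0.2551²/2)·0.6365) / 0.203521 = (-0.125233 + 0.030003) / 0.203521 = -0.467910
d₂ = d₁ − σ√T = -0.467910 − 0.203521 = -0.671431
e^{−rT} = e^{−0.0146·0.6365} = 0.990750
N(d₁) = 0.319925,  N(d₂) = 0.250973
Call price V = S·N(d₁) − K·e^{−rT}·N(d₂) = 10.791055 − 9.505949 = 1.285107
φ(d₁) = (1/√(2π))·e^{−d₁²/2} = 0.357576
Γ = φ(d₁) / (S·σ·√T) = 0.052089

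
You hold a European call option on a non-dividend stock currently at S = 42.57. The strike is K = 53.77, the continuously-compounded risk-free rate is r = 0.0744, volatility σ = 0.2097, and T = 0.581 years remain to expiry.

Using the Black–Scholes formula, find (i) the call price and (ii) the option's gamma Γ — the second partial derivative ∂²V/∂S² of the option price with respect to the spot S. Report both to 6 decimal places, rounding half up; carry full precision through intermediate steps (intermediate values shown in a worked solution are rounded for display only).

σ√T = 0.2097·√0.581 = 0.159840
d₁ = (ln(S/K) + (r+σ²/2)T) / (σ√T) = (ln(42.57/53.77) + (0.0744+0.2097²/2)·0.581) / 0.159840 = (-0.233566 + 0.056001) / 0.159840 = -1.110890
d₂ = d₁ − σ√T = -1.110890 − 0.159840 = -1.270730
e^{−rT} = e^{−0.0744·0.581} = 0.957695
N(d₁) = 0.133308,  N(d₂) = 0.101912
Call price V = S·N(d₁) − K·e^{−rT}·N(d₂) = 5.674917 − 5.248000 = 0.426918
φ(d₁) = (1/√(2π))·e^{−d₁²/2} = 0.215245
Γ = φ(d₁) / (S·σ·√T) = 0.031633

price = 0.426918
Γ = 0.031633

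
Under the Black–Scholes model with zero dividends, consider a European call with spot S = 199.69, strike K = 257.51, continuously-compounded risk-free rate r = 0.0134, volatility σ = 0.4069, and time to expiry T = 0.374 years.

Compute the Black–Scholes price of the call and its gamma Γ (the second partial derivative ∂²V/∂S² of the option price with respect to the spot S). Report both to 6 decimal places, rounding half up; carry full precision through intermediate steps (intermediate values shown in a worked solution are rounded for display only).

price = 4.650960
Γ = 0.005464

σ√T = 0.4069·√0.374 = 0.248842
d₁ = (ln(S/K) + (r+σ²/2)T) / (σ√T) = (ln(199.69/257.51) + (0.0134+0.4069²/2)·0.374) / 0.248842 = (-0.254292 + 0.035973) / 0.248842 = -0.877343
d₂ = d₁ − σ√T = -0.877343 − 0.248842 = -1.126185
e^{−rT} = e^{−0.0134·0.374} = 0.995001
N(d₁) = 0.190150,  N(d₂) = 0.130044
Call price V = S·N(d₁) − K·e^{−rT}·N(d₂) = 37.971099 − 33.320139 = 4.650960
φ(d₁) = (1/√(2π))·e^{−d₁²/2} = 0.271497
Γ = φ(d₁) / (S·σ·√T) = 0.005464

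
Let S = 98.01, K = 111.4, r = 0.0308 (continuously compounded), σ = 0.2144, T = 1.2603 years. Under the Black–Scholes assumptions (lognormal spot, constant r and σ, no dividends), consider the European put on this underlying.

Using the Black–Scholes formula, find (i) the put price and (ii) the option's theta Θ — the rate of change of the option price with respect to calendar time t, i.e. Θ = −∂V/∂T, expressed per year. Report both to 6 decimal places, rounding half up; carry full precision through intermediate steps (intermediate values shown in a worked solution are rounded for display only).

σ√T = 0.2144·√1.2603 = 0.240692
d₁ = (ln(S/K) + (r+σ²/2)T) / (σ√T) = (ln(98.01/111.4) + (0.0308+0.2144²/2)·1.2603) / 0.240692 = (-0.128058 + 0.067784) / 0.240692 = -0.250421
d₂ = d₁ − σ√T = -0.250421 − 0.240692 = -0.491113
e^{−rT} = e^{−0.0308·1.2603} = 0.961926
N(−d₁) = 0.598869,  N(−d₂) = 0.688327
Put price V = K·e^{−rT}·N(−d₂) − S·N(−d₁) = 73.760123 − 58.695145 = 15.064978
φ(d₁) = (1/√(2π))·e^{−d₁²/2} = 0.386627
Θ = −S·φ(d₁)·σ/(2√T) + r·K·e^{−rT}·N(−d₂) = −3.618436 + 2.271812 = -1.346624

price = 15.064978
Θ = -1.346624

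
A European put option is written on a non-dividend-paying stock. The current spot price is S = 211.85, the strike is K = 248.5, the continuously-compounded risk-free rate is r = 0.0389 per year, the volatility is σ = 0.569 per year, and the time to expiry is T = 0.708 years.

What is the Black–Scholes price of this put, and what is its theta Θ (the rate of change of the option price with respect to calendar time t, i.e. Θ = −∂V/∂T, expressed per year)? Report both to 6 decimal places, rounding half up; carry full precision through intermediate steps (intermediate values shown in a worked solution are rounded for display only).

price = 59.446326
Θ = -22.004806

σ√T = 0.569·√0.708 = 0.478772
d₁ = (ln(S/K) + (r+σ²/2)T) / (σ√T) = (ln(211.85/248.5) + (0.0389+0.569²/2)·0.708) / 0.478772 = (-0.159564 + 0.142153) / 0.478772 = -0.036368
d₂ = d₁ − σ√T = -0.036368 − 0.478772 = -0.515140
e^{−rT} = e^{−0.0389·0.708} = 0.972835
N(−d₁) = 0.514505,  N(−d₂) = 0.696772
Put price V = K·e^{−rT}·N(−d₂) − S·N(−d₁) = 168.444286 − 108.997960 = 59.446326
φ(d₁) = (1/√(2π))·e^{−d₁²/2} = 0.398679
Θ = −S·φ(d₁)·σ/(2√T) + r·K·e^{−rT}·N(−d₂) = −28.557289 + 6.552483 = -22.004806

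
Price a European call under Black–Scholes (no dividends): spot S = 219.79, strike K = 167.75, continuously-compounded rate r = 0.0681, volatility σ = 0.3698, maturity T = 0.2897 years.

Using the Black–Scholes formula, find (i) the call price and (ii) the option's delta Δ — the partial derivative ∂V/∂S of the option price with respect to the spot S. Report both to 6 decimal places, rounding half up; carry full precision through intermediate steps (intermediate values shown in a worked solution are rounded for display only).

σ√T = 0.3698·√0.2897 = 0.199040
d₁ = (ln(S/K) + (r+σ²/2)T) / (σ√T) = (ln(219.79/167.75) + (0.0681+0.3698²/2)·0.2897) / 0.199040 = (0.270198 + 0.039537) / 0.199040 = 1.556141
d₂ = d₁ − σ√T = 1.556141 − 0.199040 = 1.357101
e^{−rT} = e^{−0.0681·0.2897} = 0.980465
N(d₁) = 0.940163,  N(d₂) = 0.912625
Call price V = S·N(d₁) − K·e^{−rT}·N(d₂) = 206.638364 − 150.102202 = 56.536162
Δ = N(d₁) = 0.940163

price = 56.536162
Δ = 0.940163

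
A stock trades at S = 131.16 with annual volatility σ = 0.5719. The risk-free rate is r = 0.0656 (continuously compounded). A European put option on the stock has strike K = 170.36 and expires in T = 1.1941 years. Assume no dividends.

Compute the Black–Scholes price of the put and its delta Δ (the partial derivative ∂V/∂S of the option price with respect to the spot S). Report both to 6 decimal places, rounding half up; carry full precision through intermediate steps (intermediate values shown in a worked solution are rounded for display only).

price = 50.048424
Δ = -0.492267

σ√T = 0.5719·√1.1941 = 0.624943
d₁ = (ln(S/K) + (r+σ²/2)T) / (σ√T) = (ln(131.16/170.36) + (0.0656+0.5719²/2)·1.1941) / 0.624943 = (-0.261496 + 0.273610) / 0.624943 = 0.019384
d₂ = d₁ − σ√T = 0.019384 − 0.624943 = -0.605559
e^{−rT} = e^{−0.0656·1.1941} = 0.924657
N(−d₁) = 0.492267,  N(−d₂) = 0.727596
Put price V = K·e^{−rT}·N(−d₂) − S·N(−d₁) = 114.614208 − 64.565784 = 50.048424
Δ = −N(−d₁) = -0.492267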